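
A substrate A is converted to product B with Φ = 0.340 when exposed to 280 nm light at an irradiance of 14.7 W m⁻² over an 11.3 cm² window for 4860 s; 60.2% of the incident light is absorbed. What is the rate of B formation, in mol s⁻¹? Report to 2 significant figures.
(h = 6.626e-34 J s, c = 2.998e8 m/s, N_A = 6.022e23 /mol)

Photon energy at 280 nm: hc/λ = (6.626e-34)(2.998e8)/(280e-9) = 7.095e-19 J.
Energy delivered: (14.7 W m⁻²)(11.3e-4 m²)(4860 s) = 80.73 J.
Photons incident: 80.73 / 7.095e-19 = 1.138e20, i.e. 1.138e20/6.022e23 = 1.890e-4 mol.
Photons absorbed: 0.602 × 1.890e-4 = 1.138e-4 mol.
Product formed: 0.340 × 1.138e-4 = 3.869e-5 mol.
Rate: 3.869e-5 / 4860 s = 8.0e-9 mol s⁻¹.

8.0e-9 mol s⁻¹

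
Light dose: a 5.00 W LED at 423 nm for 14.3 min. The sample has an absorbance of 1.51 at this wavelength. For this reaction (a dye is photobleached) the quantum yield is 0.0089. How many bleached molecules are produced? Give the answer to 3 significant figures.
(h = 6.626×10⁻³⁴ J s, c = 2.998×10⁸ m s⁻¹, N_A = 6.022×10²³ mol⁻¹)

Photon energy at 423 nm: hc/λ = (6.626×10⁻³⁴)(2.998×10⁸)/(423×10⁻⁹) = 4.696×10⁻¹⁹ J.
Energy delivered: (5.00 W)(858 s) = 4290 J.
Photons incident: 4290 / 4.696×10⁻¹⁹ = 9.135×10²¹, i.e. 9.135×10²¹/6.022×10²³ = 0.01517 mol.
Fraction absorbed: 1 − 10^(−1.51) = 0.9691.
Photons absorbed: 0.9691 × 0.01517 = 0.01470 mol.
Product: Φ × n_abs = 0.0089 × 0.01470 = 1.308×10⁻⁴ mol.
As a count: 1.308×10⁻⁴ × 6.022×10²³ = 7.88×10¹⁹.

7.88×10¹⁹ bleached molecules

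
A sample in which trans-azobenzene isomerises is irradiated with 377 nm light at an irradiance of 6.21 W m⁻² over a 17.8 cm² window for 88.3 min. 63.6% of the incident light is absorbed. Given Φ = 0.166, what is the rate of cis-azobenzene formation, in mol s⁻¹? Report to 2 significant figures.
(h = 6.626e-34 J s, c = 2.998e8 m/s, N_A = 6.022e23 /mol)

3.7e-9 mol s⁻¹

Photon energy at 377 nm: hc/λ = (6.626e-34)(2.998e8)/(377e-9) = 5.269e-19 J.
Energy delivered: (6.21 W m⁻²)(17.8e-4 m²)(5298 s) = 58.56 J.
Photons incident: 58.56 / 5.269e-19 = 1.111e20, i.e. 1.111e20/6.022e23 = 1.845e-4 mol.
Photons absorbed: 0.636 × 1.845e-4 = 1.173e-4 mol.
Product formed: 0.166 × 1.173e-4 = 1.947e-5 mol.
Rate: 1.947e-5 / 5298 s = 3.7e-9 mol s⁻¹.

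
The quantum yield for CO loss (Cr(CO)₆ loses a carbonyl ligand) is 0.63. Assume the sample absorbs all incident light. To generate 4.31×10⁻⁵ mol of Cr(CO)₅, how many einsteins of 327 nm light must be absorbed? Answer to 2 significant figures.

Photons that must be absorbed: 4.31×10⁻⁵ / 0.63 = 6.841×10⁻⁵ mol.

6.8×10⁻⁵ einstein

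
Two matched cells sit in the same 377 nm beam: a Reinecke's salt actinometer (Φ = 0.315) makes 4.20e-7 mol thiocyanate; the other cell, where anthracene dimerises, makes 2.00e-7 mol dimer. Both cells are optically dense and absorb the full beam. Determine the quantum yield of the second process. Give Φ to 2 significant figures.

Φ = 0.15

Photons absorbed by the actinometer: 4.20e-7 / 0.315 = 1.333e-6 mol.
Φ(unknown) = 2.00e-7 / 1.333e-6 = 0.15.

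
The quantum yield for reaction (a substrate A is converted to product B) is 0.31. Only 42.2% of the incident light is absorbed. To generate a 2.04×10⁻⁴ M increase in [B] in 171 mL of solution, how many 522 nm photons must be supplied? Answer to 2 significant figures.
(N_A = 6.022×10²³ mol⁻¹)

1.6×10²⁰ photons

Product: (2.04×10⁻⁴ M)(0.171 L) = 3.488×10⁻⁵ mol.
Photons that must be absorbed: 3.488×10⁻⁵ / 0.31 = 1.125×10⁻⁴ mol.
Incident photons needed: 1.125×10⁻⁴ / 0.422 = 2.666×10⁻⁴ mol.
Photon count: 2.666×10⁻⁴ × 6.022×10²³ = 1.6×10²⁰.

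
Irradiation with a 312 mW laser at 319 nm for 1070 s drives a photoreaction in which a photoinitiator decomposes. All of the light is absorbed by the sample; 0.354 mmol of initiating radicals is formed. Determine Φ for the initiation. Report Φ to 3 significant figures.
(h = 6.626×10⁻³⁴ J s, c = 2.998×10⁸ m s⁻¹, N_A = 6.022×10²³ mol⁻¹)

Product: 0.354 mmol = 3.54×10⁻⁴ mol.
Photon energy at 319 nm: hc/λ = (6.626×10⁻³⁴)(2.998×10⁸)/(319×10⁻⁹) = 6.227×10⁻¹⁹ J.
Energy delivered: (312 mW)(1070 s) = 333.8 J.
Photons incident: 333.8 / 6.227×10⁻¹⁹ = 5.361×10²⁰, i.e. 5.361×10²⁰/6.022×10²³ = 8.902×10⁻⁴ mol.
Φ = 3.54×10⁻⁴ mol / 8.902×10⁻⁴ mol photons = 0.398.

Φ = 0.398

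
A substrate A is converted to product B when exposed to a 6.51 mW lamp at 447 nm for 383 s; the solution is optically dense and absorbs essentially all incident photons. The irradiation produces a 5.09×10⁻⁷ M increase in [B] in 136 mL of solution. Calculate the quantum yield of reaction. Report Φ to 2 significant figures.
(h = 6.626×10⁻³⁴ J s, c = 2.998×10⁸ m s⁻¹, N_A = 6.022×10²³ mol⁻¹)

Φ = 0.0074

Product: (5.09×10⁻⁷ M)(0.136 L) = 6.922×10⁻⁸ mol.
Photon energy at 447 nm: hc/λ = (6.626×10⁻³⁴)(2.998×10⁸)/(447×10⁻⁹) = 4.444×10⁻¹⁹ J.
Energy delivered: (6.51 mW)(383 s) = 2.493 J.
Photons incident: 2.493 / 4.444×10⁻¹⁹ = 5.610×10¹⁸, i.e. 5.610×10¹⁸/6.022×10²³ = 9.316×10⁻⁶ mol.
Φ = 6.922×10⁻⁸ mol / 9.316×10⁻⁶ mol photons = 0.0074.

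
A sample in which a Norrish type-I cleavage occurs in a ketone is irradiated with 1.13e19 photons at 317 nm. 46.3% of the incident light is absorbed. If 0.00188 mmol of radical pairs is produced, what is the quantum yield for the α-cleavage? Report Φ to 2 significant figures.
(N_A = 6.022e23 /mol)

Φ = 0.22

Product: 0.00188 mmol = 1.88e-6 mol.
Moles of photons: 1.13e19 / 6.022e23 = 1.876e-5 mol.
Photons absorbed: 0.463 × 1.876e-5 = 8.686e-6 mol.
Φ = 1.88e-6 mol / 8.686e-6 mol photons = 0.22.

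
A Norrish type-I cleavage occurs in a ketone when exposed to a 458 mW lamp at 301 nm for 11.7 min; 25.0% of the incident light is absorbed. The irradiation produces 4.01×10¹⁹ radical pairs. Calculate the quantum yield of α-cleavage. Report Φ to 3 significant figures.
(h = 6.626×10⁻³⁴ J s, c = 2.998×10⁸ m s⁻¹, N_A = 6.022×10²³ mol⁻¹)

Φ = 0.329

Product: 4.01×10¹⁹ / 6.022×10²³ = 6.659×10⁻⁵ mol.
Photon energy at 301 nm: hc/λ = (6.626×10⁻³⁴)(2.998×10⁸)/(301×10⁻⁹) = 6.600×10⁻¹⁹ J.
Energy delivered: (458 mW)(702 s) = 321.5 J.
Photons incident: 321.5 / 6.600×10⁻¹⁹ = 4.871×10²⁰, i.e. 4.871×10²⁰/6.022×10²³ = 8.089×10⁻⁴ mol.
Photons absorbed: 0.250 × 8.089×10⁻⁴ = 2.022×10⁻⁴ mol.
Φ = 6.659×10⁻⁵ mol / 2.022×10⁻⁴ mol photons = 0.329.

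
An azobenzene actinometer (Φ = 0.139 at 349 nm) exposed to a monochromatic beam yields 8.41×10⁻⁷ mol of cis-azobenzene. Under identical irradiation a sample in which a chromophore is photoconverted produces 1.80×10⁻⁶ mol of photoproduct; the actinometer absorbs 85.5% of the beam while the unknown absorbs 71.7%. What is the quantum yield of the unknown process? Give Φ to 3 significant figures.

Photons absorbed by the actinometer: 8.41×10⁻⁷ / 0.139 = 6.050×10⁻⁶ mol.
Incident flux: 6.050×10⁻⁶ / 0.855 = 7.076×10⁻⁶ einstein.
Absorbed by unknown: 0.717 × 7.076×10⁻⁶ = 5.073×10⁻⁶ mol.
Φ(unknown) = 1.80×10⁻⁶ / 5.073×10⁻⁶ = 0.355.

Φ = 0.355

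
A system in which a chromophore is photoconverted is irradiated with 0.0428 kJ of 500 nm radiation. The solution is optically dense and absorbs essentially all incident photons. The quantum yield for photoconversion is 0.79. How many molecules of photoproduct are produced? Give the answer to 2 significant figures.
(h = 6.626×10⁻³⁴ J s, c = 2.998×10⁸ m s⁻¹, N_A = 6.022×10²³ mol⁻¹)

Photon energy at 500 nm: hc/λ = (6.626×10⁻³⁴)(2.998×10⁸)/(500×10⁻⁹) = 3.973×10⁻¹⁹ J.
Incident energy: 0.0428 kJ = 42.8 J.
Photons incident: 42.8 / 3.973×10⁻¹⁹ = 1.077×10²⁰, i.e. 1.077×10²⁰/6.022×10²³ = 1.788×10⁻⁴ mol.
Product: Φ × n_abs = 0.79 × 1.788×10⁻⁴ = 1.413×10⁻⁴ mol.
As a count: 1.413×10⁻⁴ × 6.022×10²³ = 8.5×10¹⁹.

8.5×10¹⁹ molecules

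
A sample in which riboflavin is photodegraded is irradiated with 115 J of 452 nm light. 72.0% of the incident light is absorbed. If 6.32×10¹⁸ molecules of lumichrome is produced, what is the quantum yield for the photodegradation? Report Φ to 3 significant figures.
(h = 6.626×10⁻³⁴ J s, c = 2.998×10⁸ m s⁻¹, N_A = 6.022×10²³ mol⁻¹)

Product: 6.32×10¹⁸ / 6.022×10²³ = 1.049×10⁻⁵ mol.
Photon energy at 452 nm: hc/λ = (6.626×10⁻³⁴)(2.998×10⁸)/(452×10⁻⁹) = 4.395×10⁻¹⁹ J.
Photons incident: 115 / 4.395×10⁻¹⁹ = 2.617×10²⁰, i.e. 2.617×10²⁰/6.022×10²³ = 4.346×10⁻⁴ mol.
Photons absorbed: 0.720 × 4.346×10⁻⁴ = 3.129×10⁻⁴ mol.
Φ = 1.049×10⁻⁵ mol / 3.129×10⁻⁴ mol photons = 0.0335.

Φ = 0.0335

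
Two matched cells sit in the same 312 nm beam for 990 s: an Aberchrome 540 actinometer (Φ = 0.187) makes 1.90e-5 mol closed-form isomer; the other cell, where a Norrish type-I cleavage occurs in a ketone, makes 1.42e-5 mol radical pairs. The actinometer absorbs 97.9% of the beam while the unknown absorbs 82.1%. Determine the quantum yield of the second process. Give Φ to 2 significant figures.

Φ = 0.17

Photons absorbed by the actinometer: 1.90e-5 / 0.187 = 1.016e-4 mol.
Incident flux: 1.016e-4 / 0.979 = 1.038e-4 einstein.
Absorbed by unknown: 0.821 × 1.038e-4 = 8.522e-5 mol.
Φ(unknown) = 1.42e-5 / 8.522e-5 = 0.17.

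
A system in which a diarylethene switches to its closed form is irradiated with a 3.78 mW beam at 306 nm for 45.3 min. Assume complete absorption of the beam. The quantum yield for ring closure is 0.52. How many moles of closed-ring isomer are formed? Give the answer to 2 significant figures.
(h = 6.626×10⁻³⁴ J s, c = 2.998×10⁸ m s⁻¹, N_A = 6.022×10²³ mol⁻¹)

1.4×10⁻⁵ mol

Photon energy at 306 nm: hc/λ = (6.626×10⁻³⁴)(2.998×10⁸)/(306×10⁻⁹) = 6.492×10⁻¹⁹ J.
Energy delivered: (3.78 mW)(2718 s) = 10.27 J.
Photons incident: 10.27 / 6.492×10⁻¹⁹ = 1.582×10¹⁹, i.e. 1.582×10¹⁹/6.022×10²³ = 2.627×10⁻⁵ mol.
Product: Φ × n_abs = 0.52 × 2.627×10⁻⁵ = 1.366×10⁻⁵ mol.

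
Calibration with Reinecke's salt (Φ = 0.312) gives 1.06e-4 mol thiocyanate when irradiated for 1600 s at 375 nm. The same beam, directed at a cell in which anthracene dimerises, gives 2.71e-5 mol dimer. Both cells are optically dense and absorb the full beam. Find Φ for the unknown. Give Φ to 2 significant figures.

Φ = 0.080

Photons absorbed by the actinometer: 1.06e-4 / 0.312 = 3.397e-4 mol.
Φ(unknown) = 2.71e-5 / 3.397e-4 = 0.080.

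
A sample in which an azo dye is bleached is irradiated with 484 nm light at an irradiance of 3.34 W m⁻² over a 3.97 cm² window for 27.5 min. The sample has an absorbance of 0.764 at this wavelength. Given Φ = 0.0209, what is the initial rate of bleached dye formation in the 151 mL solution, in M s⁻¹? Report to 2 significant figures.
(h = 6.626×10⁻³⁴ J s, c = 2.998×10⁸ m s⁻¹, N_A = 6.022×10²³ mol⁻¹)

6.1×10⁻¹⁰ M s⁻¹

Photon energy at 484 nm: hc/λ = (6.626×10⁻³⁴)(2.998×10⁸)/(484×10⁻⁹) = 4.104×10⁻¹⁹ J.
Energy delivered: (3.34 W m⁻²)(3.97×10⁻⁴ m²)(1650 s) = 2.188 J.
Photons incident: 2.188 / 4.104×10⁻¹⁹ = 5.331×10¹⁸, i.e. 5.331×10¹⁸/6.022×10²³ = 8.853×10⁻⁶ mol.
Fraction absorbed: 1 − 10^(−0.764) = 0.8278.
Photons absorbed: 0.8278 × 8.853×10⁻⁶ = 7.329×10⁻⁶ mol.
Product formed: 0.0209 × 7.329×10⁻⁶ = 1.532×10⁻⁷ mol.
Rate: 1.532×10⁻⁷ mol / (1650 s × 0.151 L) = 6.1×10⁻¹⁰ M s⁻¹.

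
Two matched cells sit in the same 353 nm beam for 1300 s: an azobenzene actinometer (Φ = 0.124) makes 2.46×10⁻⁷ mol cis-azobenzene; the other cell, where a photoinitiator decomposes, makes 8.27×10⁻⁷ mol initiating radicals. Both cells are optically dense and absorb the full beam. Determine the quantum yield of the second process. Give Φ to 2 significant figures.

Photons absorbed by the actinometer: 2.46×10⁻⁷ / 0.124 = 1.984×10⁻⁶ mol.
Φ(unknown) = 8.27×10⁻⁷ / 1.984×10⁻⁶ = 0.42.

Φ = 0.42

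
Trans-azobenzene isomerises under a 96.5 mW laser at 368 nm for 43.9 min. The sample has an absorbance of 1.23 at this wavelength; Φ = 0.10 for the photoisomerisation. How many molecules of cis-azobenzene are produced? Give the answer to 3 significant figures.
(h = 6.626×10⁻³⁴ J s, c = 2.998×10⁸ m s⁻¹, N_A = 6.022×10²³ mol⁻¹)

4.43×10¹⁹ molecules

Photon energy at 368 nm: hc/λ = (6.626×10⁻³⁴)(2.998×10⁸)/(368×10⁻⁹) = 5.398×10⁻¹⁹ J.
Energy delivered: (96.5 mW)(2634 s) = 254.2 J.
Photons incident: 254.2 / 5.398×10⁻¹⁹ = 4.709×10²⁰, i.e. 4.709×10²⁰/6.022×10²³ = 7.820×10⁻⁴ mol.
Fraction absorbed: 1 − 10^(−1.23) = 0.9411.
Photons absorbed: 0.9411 × 7.820×10⁻⁴ = 7.359×10⁻⁴ mol.
Product: Φ × n_abs = 0.10 × 7.359×10⁻⁴ = 7.359×10⁻⁵ mol.
As a count: 7.359×10⁻⁵ × 6.022×10²³ = 4.43×10¹⁹.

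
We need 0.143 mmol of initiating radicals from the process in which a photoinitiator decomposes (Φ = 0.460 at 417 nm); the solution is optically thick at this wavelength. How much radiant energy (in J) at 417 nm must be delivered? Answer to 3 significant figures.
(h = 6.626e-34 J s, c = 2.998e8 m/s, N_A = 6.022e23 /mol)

Product: 0.143 mmol = 1.43e-4 mol.
Photons that must be absorbed: 1.43e-4 / 0.460 = 3.109e-4 mol.
Photon energy: hc/λ = 4.764e-19 J; per mole, 2.869e5 J mol⁻¹.
Energy required: 3.109e-4 × 2.869e5 = 89.2 J.

89.2 J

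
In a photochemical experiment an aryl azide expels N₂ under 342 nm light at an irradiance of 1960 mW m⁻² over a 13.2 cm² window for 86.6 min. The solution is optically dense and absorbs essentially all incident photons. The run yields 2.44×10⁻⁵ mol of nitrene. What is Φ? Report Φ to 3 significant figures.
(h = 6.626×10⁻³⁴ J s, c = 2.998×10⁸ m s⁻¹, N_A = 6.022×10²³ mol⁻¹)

Φ = 0.635

Photon energy at 342 nm: hc/λ = (6.626×10⁻³⁴)(2.998×10⁸)/(342×10⁻⁹) = 5.808×10⁻¹⁹ J.
Energy delivered: (1960 mW m⁻²)(13.2×10⁻⁴ m²)(5196 s) = 13.44 J.
Photons incident: 13.44 / 5.808×10⁻¹⁹ = 2.314×10¹⁹, i.e. 2.314×10¹⁹/6.022×10²³ = 3.843×10⁻⁵ mol.
Φ = 2.44×10⁻⁵ mol / 3.843×10⁻⁵ mol photons = 0.635.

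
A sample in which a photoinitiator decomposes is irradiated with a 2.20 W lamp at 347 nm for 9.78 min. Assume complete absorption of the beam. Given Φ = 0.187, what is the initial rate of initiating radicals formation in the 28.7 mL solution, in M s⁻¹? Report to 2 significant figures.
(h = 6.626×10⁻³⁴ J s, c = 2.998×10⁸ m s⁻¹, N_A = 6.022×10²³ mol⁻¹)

Photon energy at 347 nm: hc/λ = (6.626×10⁻³⁴)(2.998×10⁸)/(347×10⁻⁹) = 5.725×10⁻¹⁹ J.
Energy delivered: (2.20 W)(586.8 s) = 1291 J.
Photons incident: 1291 / 5.725×10⁻¹⁹ = 2.255×10²¹, i.e. 2.255×10²¹/6.022×10²³ = 0.003745 mol.
Product formed: 0.187 × 0.003745 = 7.003×10⁻⁴ mol.
Rate: 7.003×10⁻⁴ mol / (586.8 s × 0.0287 L) = 4.2×10⁻⁵ M s⁻¹.

4.2×10⁻⁵ M s⁻¹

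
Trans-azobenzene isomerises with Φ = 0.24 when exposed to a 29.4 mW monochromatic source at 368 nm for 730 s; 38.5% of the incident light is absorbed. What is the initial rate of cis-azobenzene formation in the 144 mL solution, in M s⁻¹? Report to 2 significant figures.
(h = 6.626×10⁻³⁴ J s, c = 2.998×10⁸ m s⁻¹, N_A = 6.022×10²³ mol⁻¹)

Photon energy at 368 nm: hc/λ = (6.626×10⁻³⁴)(2.998×10⁸)/(368×10⁻⁹) = 5.398×10⁻¹⁹ J.
Energy delivered: (29.4 mW)(730 s) = 21.46 J.
Photons incident: 21.46 / 5.398×10⁻¹⁹ = 3.976×10¹⁹, i.e. 3.976×10¹⁹/6.022×10²³ = 6.602×10⁻⁵ mol.
Photons absorbed: 0.385 × 6.602×10⁻⁵ = 2.542×10⁻⁵ mol.
Product formed: 0.24 × 2.542×10⁻⁵ = 6.101×10⁻⁶ mol.
Rate: 6.101×10⁻⁶ mol / (730 s × 0.144 L) = 5.8×10⁻⁸ M s⁻¹.

5.8×10⁻⁸ M s⁻¹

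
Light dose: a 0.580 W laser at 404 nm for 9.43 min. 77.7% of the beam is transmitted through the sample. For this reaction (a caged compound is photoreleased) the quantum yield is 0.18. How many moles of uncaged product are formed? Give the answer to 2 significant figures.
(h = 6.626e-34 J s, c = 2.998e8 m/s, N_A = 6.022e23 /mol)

4.4e-5 mol

Photon energy at 404 nm: hc/λ = (6.626e-34)(2.998e8)/(404e-9) = 4.917e-19 J.
Energy delivered: (0.580 W)(565.8 s) = 328.2 J.
Photons incident: 328.2 / 4.917e-19 = 6.675e20, i.e. 6.675e20/6.022e23 = 0.001108 mol.
Fraction absorbed: 1 − 77.7/100 = 0.2230.
Photons absorbed: 0.2230 × 0.001108 = 2.471e-4 mol.
Product: Φ × n_abs = 0.18 × 2.471e-4 = 4.448e-5 mol.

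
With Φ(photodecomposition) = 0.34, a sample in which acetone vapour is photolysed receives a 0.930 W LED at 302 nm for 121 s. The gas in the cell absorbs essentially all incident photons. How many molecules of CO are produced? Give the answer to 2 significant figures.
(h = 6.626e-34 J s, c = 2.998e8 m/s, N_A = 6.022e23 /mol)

Photon energy at 302 nm: hc/λ = (6.626e-34)(2.998e8)/(302e-9) = 6.578e-19 J.
Energy delivered: (0.930 W)(121 s) = 112.5 J.
Photons incident: 112.5 / 6.578e-19 = 1.710e20, i.e. 1.710e20/6.022e23 = 2.840e-4 mol.
Product: Φ × n_abs = 0.34 × 2.840e-4 = 9.656e-5 mol.
As a count: 9.656e-5 × 6.022e23 = 5.8e19.

5.8e19 molecules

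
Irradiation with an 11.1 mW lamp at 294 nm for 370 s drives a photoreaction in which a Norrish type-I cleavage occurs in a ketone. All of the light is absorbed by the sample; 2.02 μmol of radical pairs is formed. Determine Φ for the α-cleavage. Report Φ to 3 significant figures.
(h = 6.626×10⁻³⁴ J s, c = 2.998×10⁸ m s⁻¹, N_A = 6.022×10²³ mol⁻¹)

Φ = 0.200

Product: 2.02 μmol = 2.02×10⁻⁶ mol.
Photon energy at 294 nm: hc/λ = (6.626×10⁻³⁴)(2.998×10⁸)/(294×10⁻⁹) = 6.757×10⁻¹⁹ J.
Energy delivered: (11.1 mW)(370 s) = 4.107 J.
Photons incident: 4.107 / 6.757×10⁻¹⁹ = 6.078×10¹⁸, i.e. 6.078×10¹⁸/6.022×10²³ = 1.009×10⁻⁵ mol.
Φ = 2.02×10⁻⁶ mol / 1.009×10⁻⁵ mol photons = 0.200.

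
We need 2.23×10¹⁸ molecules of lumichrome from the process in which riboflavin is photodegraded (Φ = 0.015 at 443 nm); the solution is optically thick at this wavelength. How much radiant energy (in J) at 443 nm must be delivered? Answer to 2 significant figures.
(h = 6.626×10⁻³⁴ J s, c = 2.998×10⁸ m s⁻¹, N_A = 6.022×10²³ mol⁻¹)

Product: 2.23×10¹⁸ / 6.022×10²³ = 3.703×10⁻⁶ mol.
Photons that must be absorbed: 3.703×10⁻⁶ / 0.015 = 2.469×10⁻⁴ mol.
Photon energy: hc/λ = 4.484×10⁻¹⁹ J; per mole, 2.700×10⁵ J mol⁻¹.
Energy required: 2.469×10⁻⁴ × 2.700×10⁵ = 67 J.

67 J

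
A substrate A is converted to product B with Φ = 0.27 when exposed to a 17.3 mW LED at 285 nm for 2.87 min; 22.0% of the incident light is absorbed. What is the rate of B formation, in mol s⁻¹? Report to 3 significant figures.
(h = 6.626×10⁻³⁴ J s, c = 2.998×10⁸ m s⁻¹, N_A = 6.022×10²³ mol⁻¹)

Photon energy at 285 nm: hc/λ = (6.626×10⁻³⁴)(2.998×10⁸)/(285×10⁻⁹) = 6.970×10⁻¹⁹ J.
Energy delivered: (17.3 mW)(172.2 s) = 2.979 J.
Photons incident: 2.979 / 6.970×10⁻¹⁹ = 4.274×10¹⁸, i.e. 4.274×10¹⁸/6.022×10²³ = 7.097×10⁻⁶ mol.
Photons absorbed: 0.220 × 7.097×10⁻⁶ = 1.561×10⁻⁶ mol.
Product formed: 0.27 × 1.561×10⁻⁶ = 4.215×10⁻⁷ mol.
Rate: 4.215×10⁻⁷ / 172.2 s = 2.45×10⁻⁹ mol s⁻¹.

2.45×10⁻⁹ mol s⁻¹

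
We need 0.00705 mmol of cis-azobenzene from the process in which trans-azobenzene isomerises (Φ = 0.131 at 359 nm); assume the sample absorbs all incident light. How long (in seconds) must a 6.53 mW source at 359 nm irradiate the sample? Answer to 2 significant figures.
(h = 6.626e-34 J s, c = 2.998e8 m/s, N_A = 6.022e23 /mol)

t ≈ 2700 s

Product: 0.00705 mmol = 7.05e-6 mol.
Photons that must be absorbed: 7.05e-6 / 0.131 = 5.382e-5 mol.
Photon energy: hc/λ = 5.533e-19 J; per mole, 3.332e5 J mol⁻¹.
Energy required: 5.382e-5 × 3.332e5 = 17.93 J.
Time: 17.93 J / 0.00653 W = 2700 s.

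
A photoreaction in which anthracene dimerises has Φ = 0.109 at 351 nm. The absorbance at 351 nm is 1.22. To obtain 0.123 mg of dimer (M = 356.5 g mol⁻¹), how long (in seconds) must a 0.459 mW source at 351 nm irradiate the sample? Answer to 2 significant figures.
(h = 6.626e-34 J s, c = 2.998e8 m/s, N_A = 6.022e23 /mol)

t ≈ 2500 s

Product: 0.123 mg / 356.5 g mol⁻¹ = 3.450e-7 mol.
Photons that must be absorbed: 3.450e-7 / 0.109 = 3.165e-6 mol.
Fraction absorbed: 1 − 10^(−1.22) = 0.9397.
Incident photons needed: 3.165e-6 / 0.9397 = 3.368e-6 mol.
Photon energy: hc/λ = 5.659e-19 J; per mole, 3.408e5 J mol⁻¹.
Energy required: 3.368e-6 × 3.408e5 = 1.148 J.
Time: 1.148 J / 0.000459 W = 2500 s.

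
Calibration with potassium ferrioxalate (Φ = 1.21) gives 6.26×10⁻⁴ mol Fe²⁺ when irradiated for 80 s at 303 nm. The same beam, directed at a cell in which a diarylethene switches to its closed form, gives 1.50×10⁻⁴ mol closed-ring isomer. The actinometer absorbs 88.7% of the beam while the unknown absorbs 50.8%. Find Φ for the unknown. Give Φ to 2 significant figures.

Photons absorbed by the actinometer: 6.26×10⁻⁴ / 1.21 = 5.174×10⁻⁴ mol.
Incident flux: 5.174×10⁻⁴ / 0.887 = 5.833×10⁻⁴ einstein.
Absorbed by unknown: 0.508 × 5.833×10⁻⁴ = 2.963×10⁻⁴ mol.
Φ(unknown) = 1.50×10⁻⁴ / 2.963×10⁻⁴ = 0.51.

Φ = 0.51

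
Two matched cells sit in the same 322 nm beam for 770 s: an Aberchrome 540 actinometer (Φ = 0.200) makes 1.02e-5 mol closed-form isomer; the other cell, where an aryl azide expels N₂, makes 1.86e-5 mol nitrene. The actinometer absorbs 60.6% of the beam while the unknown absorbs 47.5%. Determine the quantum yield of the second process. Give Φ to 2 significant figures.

Photons absorbed by the actinometer: 1.02e-5 / 0.200 = 5.100e-5 mol.
Incident flux: 5.100e-5 / 0.606 = 8.416e-5 einstein.
Absorbed by unknown: 0.475 × 8.416e-5 = 3.998e-5 mol.
Φ(unknown) = 1.86e-5 / 3.998e-5 = 0.47.

Φ = 0.47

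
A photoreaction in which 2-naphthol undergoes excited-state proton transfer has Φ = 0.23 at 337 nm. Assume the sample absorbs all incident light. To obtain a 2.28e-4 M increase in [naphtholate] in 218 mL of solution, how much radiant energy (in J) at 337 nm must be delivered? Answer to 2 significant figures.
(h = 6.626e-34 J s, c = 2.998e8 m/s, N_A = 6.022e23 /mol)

Product: (2.28e-4 M)(0.218 L) = 4.970e-5 mol.
Photons that must be absorbed: 4.970e-5 / 0.23 = 2.161e-4 mol.
Photon energy: hc/λ = 5.895e-19 J; per mole, 3.550e5 J mol⁻¹.
Energy required: 2.161e-4 × 3.550e5 = 77 J.

77 J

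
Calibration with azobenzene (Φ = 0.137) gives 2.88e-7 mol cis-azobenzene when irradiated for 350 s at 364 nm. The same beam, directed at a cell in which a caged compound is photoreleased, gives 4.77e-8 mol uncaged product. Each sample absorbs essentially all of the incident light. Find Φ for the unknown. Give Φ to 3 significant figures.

Φ = 0.0227

Photons absorbed by the actinometer: 2.88e-7 / 0.137 = 2.102e-6 mol.
Φ(unknown) = 4.77e-8 / 2.102e-6 = 0.0227.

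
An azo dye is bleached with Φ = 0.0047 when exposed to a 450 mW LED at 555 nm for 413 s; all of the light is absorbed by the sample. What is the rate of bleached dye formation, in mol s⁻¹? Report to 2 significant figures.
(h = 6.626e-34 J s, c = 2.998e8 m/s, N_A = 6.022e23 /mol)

Photon energy at 555 nm: hc/λ = (6.626e-34)(2.998e8)/(555e-9) = 3.579e-19 J.
Energy delivered: (450 mW)(413 s) = 185.9 J.
Photons incident: 185.9 / 3.579e-19 = 5.194e20, i.e. 5.194e20/6.022e23 = 8.625e-4 mol.
Product formed: 0.0047 × 8.625e-4 = 4.054e-6 mol.
Rate: 4.054e-6 / 413 s = 9.8e-9 mol s⁻¹.

9.8e-9 mol s⁻¹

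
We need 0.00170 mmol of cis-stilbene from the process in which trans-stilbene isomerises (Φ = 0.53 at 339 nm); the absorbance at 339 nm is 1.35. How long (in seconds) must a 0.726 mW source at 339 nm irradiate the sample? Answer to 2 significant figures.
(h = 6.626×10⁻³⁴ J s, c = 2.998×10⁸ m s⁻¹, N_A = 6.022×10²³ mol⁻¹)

t ≈ 1600 s

Product: 0.00170 mmol = 1.70×10⁻⁶ mol.
Photons that must be absorbed: 1.70×10⁻⁶ / 0.53 = 3.208×10⁻⁶ mol.
Fraction absorbed: 1 − 10^(−1.35) = 0.9553.
Incident photons needed: 3.208×10⁻⁶ / 0.9553 = 3.358×10⁻⁶ mol.
Photon energy: hc/λ = 5.860×10⁻¹⁹ J; per mole, 3.529×10⁵ J mol⁻¹.
Energy required: 3.358×10⁻⁶ × 3.529×10⁵ = 1.185 J.
Time: 1.185 J / 0.000726 W = 1600 s.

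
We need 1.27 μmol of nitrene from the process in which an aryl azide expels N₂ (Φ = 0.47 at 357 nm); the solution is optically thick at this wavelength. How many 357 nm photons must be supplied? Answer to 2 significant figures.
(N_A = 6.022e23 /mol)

Product: 1.27 μmol = 1.27e-6 mol.
Photons that must be absorbed: 1.27e-6 / 0.47 = 2.702e-6 mol.
Photon count: 2.702e-6 × 6.022e23 = 1.6e18.

1.6e18 photons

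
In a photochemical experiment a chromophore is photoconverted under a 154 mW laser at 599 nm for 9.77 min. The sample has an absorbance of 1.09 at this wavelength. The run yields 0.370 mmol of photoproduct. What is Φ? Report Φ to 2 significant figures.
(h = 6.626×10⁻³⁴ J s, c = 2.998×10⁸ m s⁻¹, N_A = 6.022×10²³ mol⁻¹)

Product: 0.370 mmol = 3.70×10⁻⁴ mol.
Photon energy at 599 nm: hc/λ = (6.626×10⁻³⁴)(2.998×10⁸)/(599×10⁻⁹) = 3.316×10⁻¹⁹ J.
Energy delivered: (154 mW)(586.2 s) = 90.27 J.
Photons incident: 90.27 / 3.316×10⁻¹⁹ = 2.722×10²⁰, i.e. 2.722×10²⁰/6.022×10²³ = 4.520×10⁻⁴ mol.
Fraction absorbed: 1 − 10^(−1.09) = 0.9187.
Photons absorbed: 0.9187 × 4.520×10⁻⁴ = 4.153×10⁻⁴ mol.
Φ = 3.70×10⁻⁴ mol / 4.153×10⁻⁴ mol photons = 0.89.

Φ = 0.89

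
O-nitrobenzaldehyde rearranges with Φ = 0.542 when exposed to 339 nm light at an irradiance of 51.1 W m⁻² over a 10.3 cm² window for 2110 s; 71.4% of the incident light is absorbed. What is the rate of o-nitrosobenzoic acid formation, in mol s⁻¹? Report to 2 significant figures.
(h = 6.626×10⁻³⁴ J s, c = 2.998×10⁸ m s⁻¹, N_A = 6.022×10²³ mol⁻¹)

Photon energy at 339 nm: hc/λ = (6.626×10⁻³⁴)(2.998×10⁸)/(339×10⁻⁹) = 5.860×10⁻¹⁹ J.
Energy delivered: (51.1 W m⁻²)(10.3×10⁻⁴ m²)(2110 s) = 111.1 J.
Photons incident: 111.1 / 5.860×10⁻¹⁹ = 1.896×10²⁰, i.e. 1.896×10²⁰/6.022×10²³ = 3.148×10⁻⁴ mol.
Photons absorbed: 0.714 × 3.148×10⁻⁴ = 2.248×10⁻⁴ mol.
Product formed: 0.542 × 2.248×10⁻⁴ = 1.218×10⁻⁴ mol.
Rate: 1.218×10⁻⁴ / 2110 s = 5.8×10⁻⁸ mol s⁻¹.

5.8×10⁻⁸ mol s⁻¹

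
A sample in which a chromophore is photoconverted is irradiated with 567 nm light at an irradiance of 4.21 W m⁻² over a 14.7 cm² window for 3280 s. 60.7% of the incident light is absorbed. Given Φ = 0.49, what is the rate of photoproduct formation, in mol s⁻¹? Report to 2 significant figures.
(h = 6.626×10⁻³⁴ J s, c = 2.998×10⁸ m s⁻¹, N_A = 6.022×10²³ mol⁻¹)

8.7×10⁻⁹ mol s⁻¹

Photon energy at 567 nm: hc/λ = (6.626×10⁻³⁴)(2.998×10⁸)/(567×10⁻⁹) = 3.503×10⁻¹⁹ J.
Energy delivered: (4.21 W m⁻²)(14.7×10⁻⁴ m²)(3280 s) = 20.30 J.
Photons incident: 20.30 / 3.503×10⁻¹⁹ = 5.795×10¹⁹, i.e. 5.795×10¹⁹/6.022×10²³ = 9.623×10⁻⁵ mol.
Photons absorbed: 0.607 × 9.623×10⁻⁵ = 5.841×10⁻⁵ mol.
Product formed: 0.49 × 5.841×10⁻⁵ = 2.862×10⁻⁵ mol.
Rate: 2.862×10⁻⁵ / 3280 s = 8.7×10⁻⁹ mol s⁻¹.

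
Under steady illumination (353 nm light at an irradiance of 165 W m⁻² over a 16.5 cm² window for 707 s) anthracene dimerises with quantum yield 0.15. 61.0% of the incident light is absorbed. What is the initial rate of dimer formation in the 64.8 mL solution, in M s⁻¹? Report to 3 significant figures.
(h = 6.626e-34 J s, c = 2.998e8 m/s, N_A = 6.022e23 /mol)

1.13e-6 M s⁻¹

Photon energy at 353 nm: hc/λ = (6.626e-34)(2.998e8)/(353e-9) = 5.627e-19 J.
Energy delivered: (165 W m⁻²)(16.5e-4 m²)(707 s) = 192.5 J.
Photons incident: 192.5 / 5.627e-19 = 3.421e20, i.e. 3.421e20/6.022e23 = 5.681e-4 mol.
Photons absorbed: 0.610 × 5.681e-4 = 3.465e-4 mol.
Product formed: 0.15 × 3.465e-4 = 5.198e-5 mol.
Rate: 5.198e-5 mol / (707 s × 0.0648 L) = 1.13e-6 M s⁻¹.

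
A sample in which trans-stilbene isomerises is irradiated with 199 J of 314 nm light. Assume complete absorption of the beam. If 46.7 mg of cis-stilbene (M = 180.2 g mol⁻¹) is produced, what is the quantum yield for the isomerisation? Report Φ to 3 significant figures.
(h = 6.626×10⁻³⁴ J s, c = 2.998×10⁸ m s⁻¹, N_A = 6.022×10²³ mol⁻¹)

Φ = 0.496

Product: 46.7 mg / 180.2 g mol⁻¹ = 2.592×10⁻⁴ mol.
Photon energy at 314 nm: hc/λ = (6.626×10⁻³⁴)(2.998×10⁸)/(314×10⁻⁹) = 6.326×10⁻¹⁹ J.
Photons incident: 199 / 6.326×10⁻¹⁹ = 3.146×10²⁰, i.e. 3.146×10²⁰/6.022×10²³ = 5.224×10⁻⁴ mol.
Φ = 2.592×10⁻⁴ mol / 5.224×10⁻⁴ mol photons = 0.496.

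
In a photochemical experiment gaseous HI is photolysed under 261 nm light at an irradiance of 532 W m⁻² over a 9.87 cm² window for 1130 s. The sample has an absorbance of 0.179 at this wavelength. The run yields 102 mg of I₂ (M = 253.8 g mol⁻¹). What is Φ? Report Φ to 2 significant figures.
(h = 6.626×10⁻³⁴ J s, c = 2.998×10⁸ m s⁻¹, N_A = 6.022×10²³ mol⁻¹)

Φ = 0.92

Product: 102 mg / 253.8 g mol⁻¹ = 4.019×10⁻⁴ mol.
Photon energy at 261 nm: hc/λ = (6.626×10⁻³⁴)(2.998×10⁸)/(261×10⁻⁹) = 7.611×10⁻¹⁹ J.
Energy delivered: (532 W m⁻²)(9.87×10⁻⁴ m²)(1130 s) = 593.3 J.
Photons incident: 593.3 / 7.611×10⁻¹⁹ = 7.795×10²⁰, i.e. 7.795×10²⁰/6.022×10²³ = 0.001294 mol.
Fraction absorbed: 1 − 10^(−0.179) = 0.3378.
Photons absorbed: 0.3378 × 0.001294 = 4.371×10⁻⁴ mol.
Φ = 4.019×10⁻⁴ mol / 4.371×10⁻⁴ mol photons = 0.92.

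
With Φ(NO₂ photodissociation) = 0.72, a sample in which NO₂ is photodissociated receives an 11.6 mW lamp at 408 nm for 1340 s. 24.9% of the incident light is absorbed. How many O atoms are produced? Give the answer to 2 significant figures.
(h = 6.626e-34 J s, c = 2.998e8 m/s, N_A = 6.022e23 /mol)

Photon energy at 408 nm: hc/λ = (6.626e-34)(2.998e8)/(408e-9) = 4.869e-19 J.
Energy delivered: (11.6 mW)(1340 s) = 15.54 J.
Photons incident: 15.54 / 4.869e-19 = 3.192e19, i.e. 3.192e19/6.022e23 = 5.301e-5 mol.
Photons absorbed: 0.249 × 5.301e-5 = 1.320e-5 mol.
Product: Φ × n_abs = 0.72 × 1.320e-5 = 9.504e-6 mol.
As a count: 9.504e-6 × 6.022e23 = 5.7e18.

5.7e18 atoms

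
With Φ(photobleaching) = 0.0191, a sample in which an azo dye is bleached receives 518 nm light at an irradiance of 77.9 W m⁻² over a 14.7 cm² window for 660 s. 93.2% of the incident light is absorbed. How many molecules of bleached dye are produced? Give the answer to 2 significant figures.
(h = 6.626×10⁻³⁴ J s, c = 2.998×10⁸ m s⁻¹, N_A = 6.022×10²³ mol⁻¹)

3.5×10¹⁸ molecules

Photon energy at 518 nm: hc/λ = (6.626×10⁻³⁴)(2.998×10⁸)/(518×10⁻⁹) = 3.835×10⁻¹⁹ J.
Energy delivered: (77.9 W m⁻²)(14.7×10⁻⁴ m²)(660 s) = 75.58 J.
Photons incident: 75.58 / 3.835×10⁻¹⁹ = 1.971×10²⁰, i.e. 1.971×10²⁰/6.022×10²³ = 3.273×10⁻⁴ mol.
Photons absorbed: 0.932 × 3.273×10⁻⁴ = 3.050×10⁻⁴ mol.
Product: Φ × n_abs = 0.0191 × 3.050×10⁻⁴ = 5.825×10⁻⁶ mol.
As a count: 5.825×10⁻⁶ × 6.022×10²³ = 3.5×10¹⁸.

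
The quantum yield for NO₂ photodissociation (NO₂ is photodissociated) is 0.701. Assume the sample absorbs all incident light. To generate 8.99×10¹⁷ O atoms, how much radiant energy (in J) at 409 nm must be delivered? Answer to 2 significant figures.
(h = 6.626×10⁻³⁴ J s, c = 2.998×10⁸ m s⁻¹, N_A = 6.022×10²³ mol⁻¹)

Product: 8.99×10¹⁷ / 6.022×10²³ = 1.493×10⁻⁶ mol.
Photons that must be absorbed: 1.493×10⁻⁶ / 0.701 = 2.130×10⁻⁶ mol.
Photon energy: hc/λ = 4.857×10⁻¹⁹ J; per mole, 2.925×10⁵ J mol⁻¹.
Energy required: 2.130×10⁻⁶ × 2.925×10⁵ = 0.62 J.

0.62 J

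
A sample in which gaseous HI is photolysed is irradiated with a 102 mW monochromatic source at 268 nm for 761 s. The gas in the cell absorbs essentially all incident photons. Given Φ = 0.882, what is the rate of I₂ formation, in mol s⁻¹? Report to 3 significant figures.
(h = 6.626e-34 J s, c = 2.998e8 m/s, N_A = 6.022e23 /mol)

2.02e-7 mol s⁻¹

Photon energy at 268 nm: hc/λ = (6.626e-34)(2.998e8)/(268e-9) = 7.412e-19 J.
Energy delivered: (102 mW)(761 s) = 77.62 J.
Photons incident: 77.62 / 7.412e-19 = 1.047e20, i.e. 1.047e20/6.022e23 = 1.739e-4 mol.
Product formed: 0.882 × 1.739e-4 = 1.534e-4 mol.
Rate: 1.534e-4 / 761 s = 2.02e-7 mol s⁻¹.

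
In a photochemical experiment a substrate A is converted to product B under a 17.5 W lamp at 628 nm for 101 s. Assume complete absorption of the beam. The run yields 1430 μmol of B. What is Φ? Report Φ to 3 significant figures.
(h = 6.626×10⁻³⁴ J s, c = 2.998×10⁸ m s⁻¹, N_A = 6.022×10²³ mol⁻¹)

Product: 1430 μmol = 0.00143 mol.
Photon energy at 628 nm: hc/λ = (6.626×10⁻³⁴)(2.998×10⁸)/(628×10⁻⁹) = 3.163×10⁻¹⁹ J.
Energy delivered: (17.5 W)(101 s) = 1768 J.
Photons incident: 1768 / 3.163×10⁻¹⁹ = 5.590×10²¹, i.e. 5.590×10²¹/6.022×10²³ = 0.009283 mol.
Φ = 0.00143 mol / 0.009283 mol photons = 0.154.

Φ = 0.154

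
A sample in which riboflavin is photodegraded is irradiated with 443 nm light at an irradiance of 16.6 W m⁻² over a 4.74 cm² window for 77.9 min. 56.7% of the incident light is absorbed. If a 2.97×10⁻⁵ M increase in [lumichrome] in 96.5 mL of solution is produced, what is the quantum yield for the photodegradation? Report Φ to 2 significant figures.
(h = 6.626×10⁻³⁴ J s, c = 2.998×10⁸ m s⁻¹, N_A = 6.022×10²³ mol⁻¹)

Φ = 0.037

Product: (2.97×10⁻⁵ M)(0.0965 L) = 2.866×10⁻⁶ mol.
Photon energy at 443 nm: hc/λ = (6.626×10⁻³⁴)(2.998×10⁸)/(443×10⁻⁹) = 4.484×10⁻¹⁹ J.
Energy delivered: (16.6 W m⁻²)(4.74×10⁻⁴ m²)(4674 s) = 36.78 J.
Photons incident: 36.78 / 4.484×10⁻¹⁹ = 8.202×10¹⁹, i.e. 8.202×10¹⁹/6.022×10²³ = 1.362×10⁻⁴ mol.
Photons absorbed: 0.567 × 1.362×10⁻⁴ = 7.723×10⁻⁵ mol.
Φ = 2.866×10⁻⁶ mol / 7.723×10⁻⁵ mol photons = 0.037.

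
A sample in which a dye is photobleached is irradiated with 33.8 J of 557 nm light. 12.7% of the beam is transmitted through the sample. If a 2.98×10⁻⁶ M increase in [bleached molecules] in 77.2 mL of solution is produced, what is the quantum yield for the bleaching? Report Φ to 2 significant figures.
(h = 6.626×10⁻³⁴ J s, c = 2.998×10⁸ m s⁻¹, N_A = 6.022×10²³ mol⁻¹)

Product: (2.98×10⁻⁶ M)(0.0772 L) = 2.301×10⁻⁷ mol.
Photon energy at 557 nm: hc/λ = (6.626×10⁻³⁴)(2.998×10⁸)/(557×10⁻⁹) = 3.566×10⁻¹⁹ J.
Photons incident: 33.8 / 3.566×10⁻¹⁹ = 9.478×10¹⁹, i.e. 9.478×10¹⁹/6.022×10²³ = 1.574×10⁻⁴ mol.
Fraction absorbed: 1 − 12.7/100 = 0.8730.
Photons absorbed: 0.8730 × 1.574×10⁻⁴ = 1.374×10⁻⁴ mol.
Φ = 2.301×10⁻⁷ mol / 1.374×10⁻⁴ mol photons = 0.0017.

Φ = 0.0017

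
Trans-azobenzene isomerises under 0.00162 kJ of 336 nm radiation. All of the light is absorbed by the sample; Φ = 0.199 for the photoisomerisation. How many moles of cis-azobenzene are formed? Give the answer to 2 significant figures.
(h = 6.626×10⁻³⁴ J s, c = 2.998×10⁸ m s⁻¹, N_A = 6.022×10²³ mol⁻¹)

Photon energy at 336 nm: hc/λ = (6.626×10⁻³⁴)(2.998×10⁸)/(336×10⁻⁹) = 5.912×10⁻¹⁹ J.
Incident energy: 0.00162 kJ = 1.62 J.
Photons incident: 1.62 / 5.912×10⁻¹⁹ = 2.740×10¹⁸, i.e. 2.740×10¹⁸/6.022×10²³ = 4.550×10⁻⁶ mol.
Product: Φ × n_abs = 0.199 × 4.550×10⁻⁶ = 9.054×10⁻⁷ mol.

9.1×10⁻⁷ mol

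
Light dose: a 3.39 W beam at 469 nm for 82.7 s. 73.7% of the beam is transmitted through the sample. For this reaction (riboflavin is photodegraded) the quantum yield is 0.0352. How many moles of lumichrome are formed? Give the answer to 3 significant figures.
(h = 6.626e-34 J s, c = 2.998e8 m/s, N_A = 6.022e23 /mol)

1.02e-5 mol

Photon energy at 469 nm: hc/λ = (6.626e-34)(2.998e8)/(469e-9) = 4.236e-19 J.
Energy delivered: (3.39 W)(82.7 s) = 280.4 J.
Photons incident: 280.4 / 4.236e-19 = 6.619e20, i.e. 6.619e20/6.022e23 = 0.001099 mol.
Fraction absorbed: 1 − 73.7/100 = 0.2630.
Photons absorbed: 0.2630 × 0.001099 = 2.890e-4 mol.
Product: Φ × n_abs = 0.0352 × 2.890e-4 = 1.017e-5 mol.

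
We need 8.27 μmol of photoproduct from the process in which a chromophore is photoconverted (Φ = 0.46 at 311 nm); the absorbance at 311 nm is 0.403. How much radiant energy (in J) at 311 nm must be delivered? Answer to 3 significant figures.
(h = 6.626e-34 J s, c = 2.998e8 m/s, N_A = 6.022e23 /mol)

11.4 J

Product: 8.27 μmol = 8.27e-6 mol.
Photons that must be absorbed: 8.27e-6 / 0.46 = 1.798e-5 mol.
Fraction absorbed: 1 − 10^(−0.403) = 0.6046.
Incident photons needed: 1.798e-5 / 0.6046 = 2.974e-5 mol.
Photon energy: hc/λ = 6.387e-19 J; per mole, 3.846e5 J mol⁻¹.
Energy required: 2.974e-5 × 3.846e5 = 11.4 J.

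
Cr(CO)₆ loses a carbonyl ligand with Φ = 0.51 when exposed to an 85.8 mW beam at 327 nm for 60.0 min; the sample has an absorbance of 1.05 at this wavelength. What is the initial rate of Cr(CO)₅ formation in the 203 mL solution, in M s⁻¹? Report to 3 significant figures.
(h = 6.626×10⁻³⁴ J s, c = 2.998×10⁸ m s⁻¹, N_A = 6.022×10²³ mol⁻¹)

5.37×10⁻⁷ M s⁻¹

Photon energy at 327 nm: hc/λ = (6.626×10⁻³⁴)(2.998×10⁸)/(327×10⁻⁹) = 6.075×10⁻¹⁹ J.
Energy delivered: (85.8 mW)(3600 s) = 308.9 J.
Photons incident: 308.9 / 6.075×10⁻¹⁹ = 5.085×10²⁰, i.e. 5.085×10²⁰/6.022×10²³ = 8.444×10⁻⁴ mol.
Fraction absorbed: 1 − 10^(−1.05) = 0.9109.
Photons absorbed: 0.9109 × 8.444×10⁻⁴ = 7.692×10⁻⁴ mol.
Product formed: 0.51 × 7.692×10⁻⁴ = 3.923×10⁻⁴ mol.
Rate: 3.923×10⁻⁴ mol / (3600 s × 0.203 L) = 5.37×10⁻⁷ M s⁻¹.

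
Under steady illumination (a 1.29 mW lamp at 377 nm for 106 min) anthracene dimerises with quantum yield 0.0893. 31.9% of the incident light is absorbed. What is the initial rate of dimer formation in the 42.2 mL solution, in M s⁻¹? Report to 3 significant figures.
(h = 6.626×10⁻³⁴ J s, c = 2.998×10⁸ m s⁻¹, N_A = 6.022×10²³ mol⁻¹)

2.74×10⁻⁹ M s⁻¹

Photon energy at 377 nm: hc/λ = (6.626×10⁻³⁴)(2.998×10⁸)/(377×10⁻⁹) = 5.269×10⁻¹⁹ J.
Energy delivered: (1.29 mW)(6360 s) = 8.204 J.
Photons incident: 8.204 / 5.269×10⁻¹⁹ = 1.557×10¹⁹, i.e. 1.557×10¹⁹/6.022×10²³ = 2.586×10⁻⁵ mol.
Photons absorbed: 0.319 × 2.586×10⁻⁵ = 8.249×10⁻⁶ mol.
Product formed: 0.0893 × 8.249×10⁻⁶ = 7.366×10⁻⁷ mol.
Rate: 7.366×10⁻⁷ mol / (6360 s × 0.0422 L) = 2.74×10⁻⁹ M s⁻¹.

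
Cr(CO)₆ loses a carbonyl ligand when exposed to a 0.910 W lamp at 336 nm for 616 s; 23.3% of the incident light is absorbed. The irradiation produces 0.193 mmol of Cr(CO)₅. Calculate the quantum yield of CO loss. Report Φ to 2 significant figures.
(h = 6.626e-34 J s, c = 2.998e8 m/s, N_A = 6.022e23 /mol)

Φ = 0.53

Product: 0.193 mmol = 1.93e-4 mol.
Photon energy at 336 nm: hc/λ = (6.626e-34)(2.998e8)/(336e-9) = 5.912e-19 J.
Energy delivered: (0.910 W)(616 s) = 560.6 J.
Photons incident: 560.6 / 5.912e-19 = 9.482e20, i.e. 9.482e20/6.022e23 = 0.001575 mol.
Photons absorbed: 0.233 × 0.001575 = 3.670e-4 mol.
Φ = 1.93e-4 mol / 3.670e-4 mol photons = 0.53.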